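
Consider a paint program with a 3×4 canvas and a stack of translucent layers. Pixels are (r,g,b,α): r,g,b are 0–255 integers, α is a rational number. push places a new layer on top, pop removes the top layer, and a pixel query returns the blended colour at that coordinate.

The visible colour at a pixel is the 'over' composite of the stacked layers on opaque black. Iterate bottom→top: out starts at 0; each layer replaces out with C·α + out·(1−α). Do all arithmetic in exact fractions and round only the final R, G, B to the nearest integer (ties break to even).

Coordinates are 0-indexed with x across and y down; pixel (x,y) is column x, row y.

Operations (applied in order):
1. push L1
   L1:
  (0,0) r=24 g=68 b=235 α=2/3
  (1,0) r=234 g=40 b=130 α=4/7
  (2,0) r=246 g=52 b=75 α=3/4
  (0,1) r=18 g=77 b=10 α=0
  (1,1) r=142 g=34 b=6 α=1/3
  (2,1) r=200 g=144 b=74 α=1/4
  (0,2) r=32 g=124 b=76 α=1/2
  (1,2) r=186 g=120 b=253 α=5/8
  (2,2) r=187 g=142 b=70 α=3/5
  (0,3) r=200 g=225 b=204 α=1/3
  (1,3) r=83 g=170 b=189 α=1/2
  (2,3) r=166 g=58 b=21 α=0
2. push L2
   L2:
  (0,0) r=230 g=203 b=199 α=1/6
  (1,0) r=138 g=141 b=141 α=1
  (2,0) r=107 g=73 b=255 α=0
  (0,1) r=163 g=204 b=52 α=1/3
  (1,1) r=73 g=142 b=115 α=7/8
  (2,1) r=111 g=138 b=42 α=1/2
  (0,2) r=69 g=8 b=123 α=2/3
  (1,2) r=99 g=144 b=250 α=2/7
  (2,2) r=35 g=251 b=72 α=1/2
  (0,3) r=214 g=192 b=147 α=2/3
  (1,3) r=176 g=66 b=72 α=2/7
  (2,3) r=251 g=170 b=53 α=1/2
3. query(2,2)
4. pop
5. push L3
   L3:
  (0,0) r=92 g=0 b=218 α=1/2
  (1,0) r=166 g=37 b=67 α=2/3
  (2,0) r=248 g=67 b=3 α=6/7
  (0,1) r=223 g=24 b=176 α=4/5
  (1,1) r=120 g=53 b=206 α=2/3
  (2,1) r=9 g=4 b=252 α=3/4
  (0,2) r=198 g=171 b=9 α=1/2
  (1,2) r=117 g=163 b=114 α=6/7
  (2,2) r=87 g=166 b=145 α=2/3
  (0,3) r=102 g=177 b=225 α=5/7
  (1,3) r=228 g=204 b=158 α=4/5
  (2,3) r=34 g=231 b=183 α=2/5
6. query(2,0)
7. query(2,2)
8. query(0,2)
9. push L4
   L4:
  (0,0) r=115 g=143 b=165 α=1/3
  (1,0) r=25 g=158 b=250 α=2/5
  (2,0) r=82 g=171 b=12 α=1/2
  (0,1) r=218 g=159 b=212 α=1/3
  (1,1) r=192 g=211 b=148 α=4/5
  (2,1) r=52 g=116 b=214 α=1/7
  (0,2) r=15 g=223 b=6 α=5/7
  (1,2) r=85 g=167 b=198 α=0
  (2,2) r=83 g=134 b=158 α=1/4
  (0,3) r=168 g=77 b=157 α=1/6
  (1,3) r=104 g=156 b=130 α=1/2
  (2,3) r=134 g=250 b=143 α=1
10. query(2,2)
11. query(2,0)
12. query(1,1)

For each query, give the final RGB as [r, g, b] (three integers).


(2,2) stack=L1,L2; from [0,0,0]:
+L1 (α=3/5) → [561/5, 426/5, 42]
+L2 (α=1/2) → [368/5, 1681/10, 57]
= [74, 168, 57]

(2,0) stack=L1,L3; from [0,0,0]:
after L1 α=3/4: [369/2, 39, 225/4]
after L3 α=6/7: [3345/14, 63, 297/28]
rounded: [239, 63, 11]

(2,2) stack=L1,L3; from [0,0,0]:
after L1 α=3/5: [561/5, 426/5, 42]
after L3 α=2/3: [477/5, 2086/15, 332/3]
→ [95, 139, 111]

(0,2) stack=L1,L3; from [0,0,0]:
L1 α=1/2: [16, 62, 38]
L3 α=1/2: [107, 233/2, 47/2]
= [107, 116, 24]

at x=2,y=2 over L1,L3,L4:
after L1 α=3/5: [561/5, 426/5, 42]
after L3 α=2/3: [477/5, 2086/15, 332/3]
after L4 α=1/4: [923/10, 689/5, 245/2]
rounded: [92, 138, 122]

at x=2,y=0 over L1,L3,L4:
L1 α=3/4: [369/2, 39, 225/4]
L3 α=6/7: [3345/14, 63, 297/28]
L4 α=1/2: [4493/28, 117, 633/56]
rounded: [160, 117, 11]

query (1,1) [L1,L3,L4] — begin 0,0,0
L1 α=1/3: [142/3, 34/3, 2]
L3 α=2/3: [862/9, 352/9, 138]
L4 α=4/5: [7774/45, 7948/45, 146]
→ [173, 177, 146]


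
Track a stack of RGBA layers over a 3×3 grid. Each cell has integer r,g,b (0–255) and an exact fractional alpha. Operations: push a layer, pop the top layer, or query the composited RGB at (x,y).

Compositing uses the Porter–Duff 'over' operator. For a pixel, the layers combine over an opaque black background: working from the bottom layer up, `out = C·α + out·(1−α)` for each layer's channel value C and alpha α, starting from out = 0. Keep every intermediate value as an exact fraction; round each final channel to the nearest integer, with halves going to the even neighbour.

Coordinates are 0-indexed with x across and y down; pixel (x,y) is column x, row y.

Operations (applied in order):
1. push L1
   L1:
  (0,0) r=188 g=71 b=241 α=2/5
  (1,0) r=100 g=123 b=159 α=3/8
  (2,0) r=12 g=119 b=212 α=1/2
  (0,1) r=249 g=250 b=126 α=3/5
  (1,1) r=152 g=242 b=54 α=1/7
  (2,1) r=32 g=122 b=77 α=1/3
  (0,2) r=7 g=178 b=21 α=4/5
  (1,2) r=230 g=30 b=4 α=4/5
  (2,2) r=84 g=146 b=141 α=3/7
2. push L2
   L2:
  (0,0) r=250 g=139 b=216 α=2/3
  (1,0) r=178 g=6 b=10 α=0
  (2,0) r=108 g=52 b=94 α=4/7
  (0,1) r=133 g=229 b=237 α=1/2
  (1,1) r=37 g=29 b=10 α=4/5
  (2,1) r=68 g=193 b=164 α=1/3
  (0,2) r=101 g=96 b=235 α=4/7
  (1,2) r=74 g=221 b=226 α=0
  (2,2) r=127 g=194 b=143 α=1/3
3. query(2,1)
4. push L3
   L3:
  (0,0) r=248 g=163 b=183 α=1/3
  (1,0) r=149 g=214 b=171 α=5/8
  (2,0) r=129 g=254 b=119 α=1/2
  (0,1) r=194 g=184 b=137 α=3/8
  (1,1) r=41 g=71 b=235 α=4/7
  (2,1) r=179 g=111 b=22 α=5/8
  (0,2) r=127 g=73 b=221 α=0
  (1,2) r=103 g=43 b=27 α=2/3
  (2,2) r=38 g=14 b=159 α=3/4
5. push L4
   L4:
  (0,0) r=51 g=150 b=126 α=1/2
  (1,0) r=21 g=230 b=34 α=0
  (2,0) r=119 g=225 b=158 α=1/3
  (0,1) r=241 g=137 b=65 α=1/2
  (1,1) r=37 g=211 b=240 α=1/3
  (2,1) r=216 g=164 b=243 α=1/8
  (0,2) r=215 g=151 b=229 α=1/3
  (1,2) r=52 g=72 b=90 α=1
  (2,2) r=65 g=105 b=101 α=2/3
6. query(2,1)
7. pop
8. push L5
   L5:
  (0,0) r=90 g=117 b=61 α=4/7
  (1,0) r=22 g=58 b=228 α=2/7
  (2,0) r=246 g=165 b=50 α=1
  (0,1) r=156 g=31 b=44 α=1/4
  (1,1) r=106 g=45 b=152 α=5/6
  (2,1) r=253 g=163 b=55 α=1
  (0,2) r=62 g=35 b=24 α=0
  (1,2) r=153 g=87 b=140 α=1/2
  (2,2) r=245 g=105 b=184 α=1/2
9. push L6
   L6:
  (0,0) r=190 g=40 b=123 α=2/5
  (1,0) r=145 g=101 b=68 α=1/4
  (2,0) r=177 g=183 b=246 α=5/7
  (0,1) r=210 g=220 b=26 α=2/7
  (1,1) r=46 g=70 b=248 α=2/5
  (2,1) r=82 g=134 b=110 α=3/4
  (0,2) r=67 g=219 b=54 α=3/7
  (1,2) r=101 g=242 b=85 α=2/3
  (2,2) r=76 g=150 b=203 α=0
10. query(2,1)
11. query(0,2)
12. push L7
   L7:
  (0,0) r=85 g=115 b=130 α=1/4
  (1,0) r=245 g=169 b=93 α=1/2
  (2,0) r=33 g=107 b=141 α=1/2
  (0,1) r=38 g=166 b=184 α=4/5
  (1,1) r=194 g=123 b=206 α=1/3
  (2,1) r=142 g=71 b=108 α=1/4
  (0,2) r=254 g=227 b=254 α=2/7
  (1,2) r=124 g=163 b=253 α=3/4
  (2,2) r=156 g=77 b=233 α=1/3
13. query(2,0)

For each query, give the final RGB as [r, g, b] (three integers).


query (2,1) [L1,L2] — begin 0,0,0
L1 α=1/3: [32/3, 122/3, 77/3]
L2 α=1/3: [268/9, 823/9, 646/9]
= [30, 91, 72]

at x=2,y=1 over L1,L2,L3,L4:
after L1 α=1/3: [32/3, 122/3, 77/3]
after L2 α=1/3: [268/9, 823/9, 646/9]
after L3 α=5/8: [2953/24, 311/3, 122/3]
after L4 α=1/8: [25855/192, 2669/24, 1583/24]
rounded: [135, 111, 66]

at x=2,y=1 over L1,L2,L3,L5,L6:
+L1 (α=1/3) → [32/3, 122/3, 77/3]
+L2 (α=1/3) → [268/9, 823/9, 646/9]
+L3 (α=5/8) → [2953/24, 311/3, 122/3]
+L5 (α=1) → [253, 163, 55]
+L6 (α=3/4) → [499/4, 565/4, 385/4]
= [125, 141, 96]

at x=0,y=2 over L1,L2,L3,L5,L6:
L1 α=4/5: [28/5, 712/5, 84/5]
L2 α=4/7: [2104/35, 4056/35, 4952/35]
L3 α=0: [2104/35, 4056/35, 4952/35]
L5 α=0: [2104/35, 4056/35, 4952/35]
L6 α=3/7: [15451/245, 39219/245, 25478/245]
→ [63, 160, 104]

at x=2,y=0 over L1,L2,L3,L5,L6,L7:
after L1 α=1/2: [6, 119/2, 106]
after L2 α=4/7: [450/7, 773/14, 694/7]
after L3 α=1/2: [1353/14, 4329/28, 1527/14]
after L5 α=1: [246, 165, 50]
after L6 α=5/7: [1377/7, 1245/7, 190]
after L7 α=1/2: [804/7, 997/7, 331/2]
rounded: [115, 142, 166]


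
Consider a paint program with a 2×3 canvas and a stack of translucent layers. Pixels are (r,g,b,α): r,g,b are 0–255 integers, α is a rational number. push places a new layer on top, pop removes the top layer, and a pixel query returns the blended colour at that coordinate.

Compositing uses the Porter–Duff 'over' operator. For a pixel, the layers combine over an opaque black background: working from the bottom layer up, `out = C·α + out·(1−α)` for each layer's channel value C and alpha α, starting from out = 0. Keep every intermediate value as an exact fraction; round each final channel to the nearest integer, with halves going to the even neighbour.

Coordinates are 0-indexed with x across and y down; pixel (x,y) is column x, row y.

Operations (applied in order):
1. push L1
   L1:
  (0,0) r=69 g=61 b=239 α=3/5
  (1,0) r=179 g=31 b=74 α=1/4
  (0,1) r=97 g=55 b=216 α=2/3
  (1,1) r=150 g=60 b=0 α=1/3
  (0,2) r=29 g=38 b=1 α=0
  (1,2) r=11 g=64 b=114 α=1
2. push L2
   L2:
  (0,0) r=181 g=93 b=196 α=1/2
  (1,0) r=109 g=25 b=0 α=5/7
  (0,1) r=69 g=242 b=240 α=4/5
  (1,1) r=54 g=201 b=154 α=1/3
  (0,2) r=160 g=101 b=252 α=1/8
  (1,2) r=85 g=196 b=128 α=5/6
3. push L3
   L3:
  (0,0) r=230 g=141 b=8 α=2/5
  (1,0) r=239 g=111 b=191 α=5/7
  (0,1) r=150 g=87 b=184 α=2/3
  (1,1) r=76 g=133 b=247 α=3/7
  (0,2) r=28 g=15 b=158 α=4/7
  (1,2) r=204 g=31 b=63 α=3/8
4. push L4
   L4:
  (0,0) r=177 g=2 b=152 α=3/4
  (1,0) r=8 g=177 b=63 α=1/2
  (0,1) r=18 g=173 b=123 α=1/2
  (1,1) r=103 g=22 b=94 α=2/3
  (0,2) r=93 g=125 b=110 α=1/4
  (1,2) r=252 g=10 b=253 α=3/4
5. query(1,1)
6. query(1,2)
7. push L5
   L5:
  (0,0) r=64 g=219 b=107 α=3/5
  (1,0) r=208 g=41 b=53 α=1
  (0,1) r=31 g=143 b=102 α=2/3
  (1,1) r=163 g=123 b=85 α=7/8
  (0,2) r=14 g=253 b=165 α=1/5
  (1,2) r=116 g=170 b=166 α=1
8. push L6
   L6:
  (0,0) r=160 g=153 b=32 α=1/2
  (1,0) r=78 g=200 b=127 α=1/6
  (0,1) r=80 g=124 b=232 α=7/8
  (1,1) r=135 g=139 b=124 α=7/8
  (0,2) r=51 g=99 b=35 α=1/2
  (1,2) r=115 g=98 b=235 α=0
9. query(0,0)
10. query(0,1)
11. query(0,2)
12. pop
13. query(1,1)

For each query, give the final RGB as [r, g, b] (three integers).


(1,1) stack=L1,L2,L3,L4; from [0,0,0]:
after L1 α=1/3: [50, 20, 0]
after L2 α=1/3: [154/3, 241/3, 154/3]
after L3 α=3/7: [1300/21, 2161/21, 2839/21]
after L4 α=2/3: [5626/63, 3085/63, 6787/63]
= [89, 49, 108]

at x=1,y=2 over L1,L2,L3,L4:
L1 α=1: [11, 64, 114]
L2 α=5/6: [218/3, 174, 377/3]
L3 α=3/8: [1463/12, 963/8, 613/6]
L4 α=3/4: [10535/48, 1203/32, 5167/24]
rounded: [219, 38, 215]

(0,0) stack=L1,L2,L3,L4,L5,L6; from [0,0,0]:
L1 α=3/5: [207/5, 183/5, 717/5]
L2 α=1/2: [556/5, 324/5, 1697/10]
L3 α=2/5: [3968/25, 2382/25, 5251/50]
L4 α=3/4: [17243/100, 633/25, 28051/200]
L5 α=3/5: [26843/250, 17691/125, 60151/500]
L6 α=1/2: [66843/500, 18408/125, 76151/1000]
= [134, 147, 76]

(0,1) stack=L1,L2,L3,L4,L5,L6; from [0,0,0]:
after L1 α=2/3: [194/3, 110/3, 144]
after L2 α=4/5: [1022/15, 3014/15, 1104/5]
after L3 α=2/3: [5522/45, 5624/45, 2944/15]
after L4 α=1/2: [3166/45, 13409/90, 4789/30]
after L5 α=2/3: [5956/135, 39149/270, 10909/90]
after L6 α=7/8: [20389/270, 273509/2160, 157069/720]
rounded: [76, 127, 218]

query (0,2) [L1,L2,L3,L4,L5,L6] — begin 0,0,0
L1 α=0: [0, 0, 0]
L2 α=1/8: [20, 101/8, 63/2]
L3 α=4/7: [172/7, 783/56, 1453/14]
L4 α=1/4: [1167/28, 9349/224, 5899/56]
L5 α=1/5: [253/7, 23517/280, 8209/70]
L6 α=1/2: [305/7, 51237/560, 10659/140]
= [44, 91, 76]

query (1,1) [L1,L2,L3,L4,L5] — begin 0,0,0
after L1 α=1/3: [50, 20, 0]
after L2 α=1/3: [154/3, 241/3, 154/3]
after L3 α=3/7: [1300/21, 2161/21, 2839/21]
after L4 α=2/3: [5626/63, 3085/63, 6787/63]
after L5 α=7/8: [77509/504, 7166/63, 5534/63]
→ [154, 114, 88]


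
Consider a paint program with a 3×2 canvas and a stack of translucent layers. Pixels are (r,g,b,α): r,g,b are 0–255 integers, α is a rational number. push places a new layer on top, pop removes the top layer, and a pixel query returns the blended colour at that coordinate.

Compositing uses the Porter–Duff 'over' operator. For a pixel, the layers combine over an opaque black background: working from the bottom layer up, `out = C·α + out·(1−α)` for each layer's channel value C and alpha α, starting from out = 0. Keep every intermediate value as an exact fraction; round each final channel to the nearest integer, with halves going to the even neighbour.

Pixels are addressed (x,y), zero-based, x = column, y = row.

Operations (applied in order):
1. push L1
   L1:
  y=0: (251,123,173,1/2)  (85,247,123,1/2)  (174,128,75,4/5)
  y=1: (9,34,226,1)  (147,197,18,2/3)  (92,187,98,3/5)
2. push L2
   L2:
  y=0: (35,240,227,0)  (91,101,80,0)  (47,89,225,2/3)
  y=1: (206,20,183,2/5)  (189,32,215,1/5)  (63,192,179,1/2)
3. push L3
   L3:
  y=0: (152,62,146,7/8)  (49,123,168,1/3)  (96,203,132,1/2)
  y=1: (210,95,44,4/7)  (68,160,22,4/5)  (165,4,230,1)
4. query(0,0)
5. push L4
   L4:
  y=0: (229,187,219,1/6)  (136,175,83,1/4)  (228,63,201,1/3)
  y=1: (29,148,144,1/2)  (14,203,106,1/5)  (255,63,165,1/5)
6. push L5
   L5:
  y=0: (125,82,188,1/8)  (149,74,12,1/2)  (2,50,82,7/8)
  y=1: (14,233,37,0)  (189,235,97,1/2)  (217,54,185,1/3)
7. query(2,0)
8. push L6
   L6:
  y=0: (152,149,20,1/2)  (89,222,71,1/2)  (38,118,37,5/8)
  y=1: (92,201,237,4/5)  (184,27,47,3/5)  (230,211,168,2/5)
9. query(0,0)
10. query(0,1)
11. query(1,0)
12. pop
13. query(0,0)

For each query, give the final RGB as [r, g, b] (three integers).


at x=0,y=0 over L1,L2,L3:
after L1 α=1/2: [251/2, 123/2, 173/2]
after L2 α=0: [251/2, 123/2, 173/2]
after L3 α=7/8: [2379/16, 991/16, 2217/16]
= [149, 62, 139]

at x=2,y=0 over L1,L2,L3,L4,L5:
after L1 α=4/5: [696/5, 512/5, 60]
after L2 α=2/3: [1166/15, 1402/15, 170]
after L3 α=1/2: [1303/15, 4447/30, 151]
after L4 α=1/3: [6026/45, 5392/45, 503/3]
after L5 α=7/8: [832/45, 10571/180, 2225/24]
= [18, 59, 93]

at x=0,y=0 over L1,L2,L3,L4,L5,L6:
+L1 (α=1/2) → [251/2, 123/2, 173/2]
+L2 (α=0) → [251/2, 123/2, 173/2]
+L3 (α=7/8) → [2379/16, 991/16, 2217/16]
+L4 (α=1/6) → [15559/96, 2649/32, 4863/32]
+L5 (α=1/8) → [120913/768, 21167/256, 40057/256]
+L6 (α=1/2) → [237649/1536, 59311/512, 45177/512]
rounded: [155, 116, 88]

query (0,1) [L1,L2,L3,L4,L5,L6] — begin 0,0,0
after L1 α=1: [9, 34, 226]
after L2 α=2/5: [439/5, 142/5, 1044/5]
after L3 α=4/7: [5517/35, 2326/35, 4012/35]
after L4 α=1/2: [3266/35, 3753/35, 4526/35]
after L5 α=0: [3266/35, 3753/35, 4526/35]
after L6 α=4/5: [16146/175, 31893/175, 37706/175]
→ [92, 182, 215]

(1,0) stack=L1,L2,L3,L4,L5,L6; from [0,0,0]:
L1 α=1/2: [85/2, 247/2, 123/2]
L2 α=0: [85/2, 247/2, 123/2]
L3 α=1/3: [134/3, 370/3, 97]
L4 α=1/4: [135/2, 545/4, 187/2]
L5 α=1/2: [433/4, 841/8, 211/4]
L6 α=1/2: [789/8, 2617/16, 495/8]
rounded: [99, 164, 62]

query (0,0) [L1,L2,L3,L4,L5] — begin 0,0,0
L1 α=1/2: [251/2, 123/2, 173/2]
L2 α=0: [251/2, 123/2, 173/2]
L3 α=7/8: [2379/16, 991/16, 2217/16]
L4 α=1/6: [15559/96, 2649/32, 4863/32]
L5 α=1/8: [120913/768, 21167/256, 40057/256]
rounded: [157, 83, 156]


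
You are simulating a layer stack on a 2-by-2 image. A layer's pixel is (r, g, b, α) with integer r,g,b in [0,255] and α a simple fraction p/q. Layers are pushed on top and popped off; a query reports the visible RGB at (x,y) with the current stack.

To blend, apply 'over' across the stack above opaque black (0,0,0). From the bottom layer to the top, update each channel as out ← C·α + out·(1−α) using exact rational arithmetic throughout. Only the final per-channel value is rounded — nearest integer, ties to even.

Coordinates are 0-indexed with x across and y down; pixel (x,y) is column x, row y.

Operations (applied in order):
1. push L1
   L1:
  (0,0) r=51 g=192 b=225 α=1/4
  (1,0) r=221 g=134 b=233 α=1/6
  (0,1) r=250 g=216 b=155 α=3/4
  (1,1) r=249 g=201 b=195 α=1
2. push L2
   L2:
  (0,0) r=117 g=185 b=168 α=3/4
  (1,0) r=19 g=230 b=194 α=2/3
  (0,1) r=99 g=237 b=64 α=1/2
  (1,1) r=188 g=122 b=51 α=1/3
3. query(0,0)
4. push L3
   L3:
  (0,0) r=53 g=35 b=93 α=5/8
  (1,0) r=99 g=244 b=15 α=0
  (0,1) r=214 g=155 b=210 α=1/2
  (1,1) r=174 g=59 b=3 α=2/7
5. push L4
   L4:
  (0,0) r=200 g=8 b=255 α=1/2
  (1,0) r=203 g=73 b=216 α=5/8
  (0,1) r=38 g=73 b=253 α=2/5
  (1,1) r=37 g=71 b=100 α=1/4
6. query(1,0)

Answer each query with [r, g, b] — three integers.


(0,0) stack=L1,L2; from [0,0,0]:
+L1 (α=1/4) → [51/4, 48, 225/4]
+L2 (α=3/4) → [1455/16, 603/4, 2241/16]
→ [91, 151, 140]

query (1,0) [L1,L2,L3,L4] — begin 0,0,0
after L1 α=1/6: [221/6, 67/3, 233/6]
after L2 α=2/3: [449/18, 1447/9, 2561/18]
after L3 α=0: [449/18, 1447/9, 2561/18]
after L4 α=5/8: [6539/48, 1271/12, 9041/48]
= [136, 106, 188]


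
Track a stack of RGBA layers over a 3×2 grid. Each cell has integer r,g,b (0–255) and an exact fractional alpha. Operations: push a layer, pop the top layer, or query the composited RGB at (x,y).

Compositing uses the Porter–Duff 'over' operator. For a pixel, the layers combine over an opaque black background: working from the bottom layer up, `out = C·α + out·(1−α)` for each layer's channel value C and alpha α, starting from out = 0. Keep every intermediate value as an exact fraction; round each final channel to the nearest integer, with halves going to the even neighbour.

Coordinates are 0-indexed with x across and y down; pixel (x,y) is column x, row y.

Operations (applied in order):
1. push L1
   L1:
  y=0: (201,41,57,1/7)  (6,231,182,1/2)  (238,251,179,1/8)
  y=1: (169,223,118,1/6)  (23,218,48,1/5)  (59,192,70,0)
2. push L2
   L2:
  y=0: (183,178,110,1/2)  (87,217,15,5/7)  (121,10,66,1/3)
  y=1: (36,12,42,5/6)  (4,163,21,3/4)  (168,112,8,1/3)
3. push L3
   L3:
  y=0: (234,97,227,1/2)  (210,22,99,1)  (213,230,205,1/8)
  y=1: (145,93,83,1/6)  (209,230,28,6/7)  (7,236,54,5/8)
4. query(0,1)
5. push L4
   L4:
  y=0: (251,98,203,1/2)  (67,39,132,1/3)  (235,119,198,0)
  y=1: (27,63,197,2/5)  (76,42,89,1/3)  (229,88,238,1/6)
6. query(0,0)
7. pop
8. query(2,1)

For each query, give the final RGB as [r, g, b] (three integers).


(0,1) stack=L1,L2,L3; from [0,0,0]:
after L1 α=1/6: [169/6, 223/6, 59/3]
after L2 α=5/6: [1249/36, 583/36, 689/18]
after L3 α=1/6: [11465/216, 6263/216, 4939/108]
= [53, 29, 46]

query (0,0) [L1,L2,L3,L4] — begin 0,0,0
after L1 α=1/7: [201/7, 41/7, 57/7]
after L2 α=1/2: [741/7, 1287/14, 827/14]
after L3 α=1/2: [2379/14, 2645/28, 4005/28]
after L4 α=1/2: [5893/28, 5389/56, 9689/56]
→ [210, 96, 173]

query (2,1) [L1,L2,L3] — begin 0,0,0
after L1 α=0: [0, 0, 0]
after L2 α=1/3: [56, 112/3, 8/3]
after L3 α=5/8: [203/8, 323/2, 139/4]
rounded: [25, 162, 35]


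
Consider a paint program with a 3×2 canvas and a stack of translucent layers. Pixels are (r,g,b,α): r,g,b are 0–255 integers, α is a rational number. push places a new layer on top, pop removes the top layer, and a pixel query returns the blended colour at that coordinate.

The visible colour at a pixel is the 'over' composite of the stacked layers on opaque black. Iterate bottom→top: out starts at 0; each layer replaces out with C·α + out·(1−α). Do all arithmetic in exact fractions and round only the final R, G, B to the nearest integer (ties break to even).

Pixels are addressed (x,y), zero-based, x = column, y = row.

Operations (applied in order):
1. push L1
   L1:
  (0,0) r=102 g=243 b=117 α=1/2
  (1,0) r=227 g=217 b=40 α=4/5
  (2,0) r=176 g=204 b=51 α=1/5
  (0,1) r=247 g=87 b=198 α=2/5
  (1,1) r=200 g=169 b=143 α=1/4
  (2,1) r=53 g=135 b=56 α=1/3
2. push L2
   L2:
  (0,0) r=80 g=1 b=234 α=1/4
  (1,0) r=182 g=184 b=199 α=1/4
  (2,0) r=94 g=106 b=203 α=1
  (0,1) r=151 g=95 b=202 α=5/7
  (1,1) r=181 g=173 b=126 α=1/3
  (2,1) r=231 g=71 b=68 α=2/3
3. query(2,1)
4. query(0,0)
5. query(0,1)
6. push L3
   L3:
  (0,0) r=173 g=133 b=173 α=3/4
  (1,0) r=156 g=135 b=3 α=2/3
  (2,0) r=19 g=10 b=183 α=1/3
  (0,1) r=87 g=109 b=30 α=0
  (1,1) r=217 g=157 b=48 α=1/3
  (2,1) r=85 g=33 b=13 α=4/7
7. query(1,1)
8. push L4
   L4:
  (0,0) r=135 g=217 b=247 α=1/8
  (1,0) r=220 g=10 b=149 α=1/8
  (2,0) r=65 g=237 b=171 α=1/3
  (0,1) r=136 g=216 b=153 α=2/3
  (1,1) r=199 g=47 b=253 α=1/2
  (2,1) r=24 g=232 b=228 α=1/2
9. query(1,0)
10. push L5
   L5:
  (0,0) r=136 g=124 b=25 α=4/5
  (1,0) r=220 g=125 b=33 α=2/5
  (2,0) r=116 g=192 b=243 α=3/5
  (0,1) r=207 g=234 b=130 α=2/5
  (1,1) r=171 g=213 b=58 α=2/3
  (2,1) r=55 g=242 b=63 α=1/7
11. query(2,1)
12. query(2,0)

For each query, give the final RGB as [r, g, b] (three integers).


at x=2,y=1 over L1,L2:
L1 α=1/3: [53/3, 45, 56/3]
L2 α=2/3: [1439/9, 187/3, 464/9]
= [160, 62, 52]

query (0,0) [L1,L2] — begin 0,0,0
after L1 α=1/2: [51, 243/2, 117/2]
after L2 α=1/4: [233/4, 731/8, 819/8]
rounded: [58, 91, 102]

query (0,1) [L1,L2] — begin 0,0,0
+L1 (α=2/5) → [494/5, 174/5, 396/5]
+L2 (α=5/7) → [4763/35, 389/5, 5842/35]
= [136, 78, 167]

query (1,1) [L1,L2,L3] — begin 0,0,0
L1 α=1/4: [50, 169/4, 143/4]
L2 α=1/3: [281/3, 515/6, 395/6]
L3 α=1/3: [1213/9, 986/9, 539/9]
→ [135, 110, 60]

at x=1,y=0 over L1,L2,L3,L4:
after L1 α=4/5: [908/5, 868/5, 32]
after L2 α=1/4: [1817/10, 881/5, 295/4]
after L3 α=2/3: [4937/30, 2231/15, 319/12]
after L4 α=1/8: [41159/240, 15767/120, 4021/96]
= [171, 131, 42]

(2,1) stack=L1,L2,L3,L4,L5; from [0,0,0]:
after L1 α=1/3: [53/3, 45, 56/3]
after L2 α=2/3: [1439/9, 187/3, 464/9]
after L3 α=4/7: [2459/21, 319/7, 620/21]
after L4 α=1/2: [2963/42, 1943/14, 2704/21]
after L5 α=1/7: [3348/49, 7523/49, 5849/49]
= [68, 154, 119]

at x=2,y=0 over L1,L2,L3,L4,L5:
+L1 (α=1/5) → [176/5, 204/5, 51/5]
+L2 (α=1) → [94, 106, 203]
+L3 (α=1/3) → [69, 74, 589/3]
+L4 (α=1/3) → [203/3, 385/3, 1691/9]
+L5 (α=3/5) → [290/3, 2498/15, 9943/45]
= [97, 167, 221]


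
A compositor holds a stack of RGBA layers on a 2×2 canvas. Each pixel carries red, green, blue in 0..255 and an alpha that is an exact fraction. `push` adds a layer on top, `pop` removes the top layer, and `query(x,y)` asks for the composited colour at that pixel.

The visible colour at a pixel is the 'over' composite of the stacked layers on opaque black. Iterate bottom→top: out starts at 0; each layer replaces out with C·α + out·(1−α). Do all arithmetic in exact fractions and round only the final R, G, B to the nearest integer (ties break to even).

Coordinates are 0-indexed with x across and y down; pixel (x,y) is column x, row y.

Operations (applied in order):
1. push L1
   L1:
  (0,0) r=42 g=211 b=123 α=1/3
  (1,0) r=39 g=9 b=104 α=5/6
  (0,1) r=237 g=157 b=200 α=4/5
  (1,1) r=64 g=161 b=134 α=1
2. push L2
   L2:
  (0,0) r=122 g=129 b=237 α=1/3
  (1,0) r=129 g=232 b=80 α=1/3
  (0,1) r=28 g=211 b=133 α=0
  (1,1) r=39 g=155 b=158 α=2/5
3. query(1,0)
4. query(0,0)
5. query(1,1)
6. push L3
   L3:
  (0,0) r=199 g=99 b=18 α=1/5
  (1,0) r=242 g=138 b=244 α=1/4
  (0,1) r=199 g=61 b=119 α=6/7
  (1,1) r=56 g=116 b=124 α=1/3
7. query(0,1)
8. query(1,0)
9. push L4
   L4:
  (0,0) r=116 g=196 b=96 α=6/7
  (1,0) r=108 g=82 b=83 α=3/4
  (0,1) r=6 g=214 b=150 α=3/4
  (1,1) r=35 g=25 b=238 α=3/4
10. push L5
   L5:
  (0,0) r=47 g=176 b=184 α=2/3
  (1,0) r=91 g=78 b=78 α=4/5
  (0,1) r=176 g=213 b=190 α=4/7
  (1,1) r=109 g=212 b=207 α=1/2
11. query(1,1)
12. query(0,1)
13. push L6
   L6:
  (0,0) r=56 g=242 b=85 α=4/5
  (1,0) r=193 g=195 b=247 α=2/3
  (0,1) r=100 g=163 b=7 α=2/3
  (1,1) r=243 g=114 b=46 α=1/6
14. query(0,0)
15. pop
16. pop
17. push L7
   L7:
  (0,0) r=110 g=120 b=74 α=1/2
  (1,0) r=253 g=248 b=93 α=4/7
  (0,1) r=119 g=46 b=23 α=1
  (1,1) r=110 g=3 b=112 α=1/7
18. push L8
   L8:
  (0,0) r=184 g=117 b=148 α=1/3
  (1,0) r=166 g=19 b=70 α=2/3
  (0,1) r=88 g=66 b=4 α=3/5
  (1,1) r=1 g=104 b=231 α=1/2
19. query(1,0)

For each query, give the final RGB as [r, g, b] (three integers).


at x=1,y=0 over L1,L2:
after L1 α=5/6: [65/2, 15/2, 260/3]
after L2 α=1/3: [194/3, 247/3, 760/9]
rounded: [65, 82, 84]

query (0,0) [L1,L2] — begin 0,0,0
L1 α=1/3: [14, 211/3, 41]
L2 α=1/3: [50, 809/9, 319/3]
rounded: [50, 90, 106]

query (1,1) [L1,L2] — begin 0,0,0
L1 α=1: [64, 161, 134]
L2 α=2/5: [54, 793/5, 718/5]
rounded: [54, 159, 144]

(0,1) stack=L1,L2,L3; from [0,0,0]:
+L1 (α=4/5) → [948/5, 628/5, 160]
+L2 (α=0) → [948/5, 628/5, 160]
+L3 (α=6/7) → [6918/35, 2458/35, 874/7]
= [198, 70, 125]

(1,0) stack=L1,L2,L3; from [0,0,0]:
after L1 α=5/6: [65/2, 15/2, 260/3]
after L2 α=1/3: [194/3, 247/3, 760/9]
after L3 α=1/4: [109, 385/4, 373/3]
rounded: [109, 96, 124]

at x=1,y=1 over L1,L2,L3,L4,L5:
after L1 α=1: [64, 161, 134]
after L2 α=2/5: [54, 793/5, 718/5]
after L3 α=1/3: [164/3, 722/5, 2056/15]
after L4 α=3/4: [479/12, 1097/20, 6383/30]
after L5 α=1/2: [1787/24, 5337/40, 12593/60]
rounded: [74, 133, 210]

query (0,1) [L1,L2,L3,L4,L5] — begin 0,0,0
after L1 α=4/5: [948/5, 628/5, 160]
after L2 α=0: [948/5, 628/5, 160]
after L3 α=6/7: [6918/35, 2458/35, 874/7]
after L4 α=3/4: [1887/35, 6232/35, 1006/7]
after L5 α=4/7: [30301/245, 48516/245, 8338/49]
= [124, 198, 170]

query (0,0) [L1,L2,L3,L4,L5,L6] — begin 0,0,0
+L1 (α=1/3) → [14, 211/3, 41]
+L2 (α=1/3) → [50, 809/9, 319/3]
+L3 (α=1/5) → [399/5, 4127/45, 266/3]
+L4 (α=6/7) → [3879/35, 57047/315, 1994/21]
+L5 (α=2/3) → [7169/105, 167927/945, 9722/63]
+L6 (α=4/5) → [30689/525, 1082687/4725, 31142/315]
rounded: [58, 229, 99]

at x=1,y=0 over L1,L2,L3,L4,L7,L8:
+L1 (α=5/6) → [65/2, 15/2, 260/3]
+L2 (α=1/3) → [194/3, 247/3, 760/9]
+L3 (α=1/4) → [109, 385/4, 373/3]
+L4 (α=3/4) → [433/4, 1369/16, 280/3]
+L7 (α=4/7) → [5347/28, 19979/112, 652/7]
+L8 (α=2/3) → [4881/28, 24235/336, 544/7]
→ [174, 72, 78]


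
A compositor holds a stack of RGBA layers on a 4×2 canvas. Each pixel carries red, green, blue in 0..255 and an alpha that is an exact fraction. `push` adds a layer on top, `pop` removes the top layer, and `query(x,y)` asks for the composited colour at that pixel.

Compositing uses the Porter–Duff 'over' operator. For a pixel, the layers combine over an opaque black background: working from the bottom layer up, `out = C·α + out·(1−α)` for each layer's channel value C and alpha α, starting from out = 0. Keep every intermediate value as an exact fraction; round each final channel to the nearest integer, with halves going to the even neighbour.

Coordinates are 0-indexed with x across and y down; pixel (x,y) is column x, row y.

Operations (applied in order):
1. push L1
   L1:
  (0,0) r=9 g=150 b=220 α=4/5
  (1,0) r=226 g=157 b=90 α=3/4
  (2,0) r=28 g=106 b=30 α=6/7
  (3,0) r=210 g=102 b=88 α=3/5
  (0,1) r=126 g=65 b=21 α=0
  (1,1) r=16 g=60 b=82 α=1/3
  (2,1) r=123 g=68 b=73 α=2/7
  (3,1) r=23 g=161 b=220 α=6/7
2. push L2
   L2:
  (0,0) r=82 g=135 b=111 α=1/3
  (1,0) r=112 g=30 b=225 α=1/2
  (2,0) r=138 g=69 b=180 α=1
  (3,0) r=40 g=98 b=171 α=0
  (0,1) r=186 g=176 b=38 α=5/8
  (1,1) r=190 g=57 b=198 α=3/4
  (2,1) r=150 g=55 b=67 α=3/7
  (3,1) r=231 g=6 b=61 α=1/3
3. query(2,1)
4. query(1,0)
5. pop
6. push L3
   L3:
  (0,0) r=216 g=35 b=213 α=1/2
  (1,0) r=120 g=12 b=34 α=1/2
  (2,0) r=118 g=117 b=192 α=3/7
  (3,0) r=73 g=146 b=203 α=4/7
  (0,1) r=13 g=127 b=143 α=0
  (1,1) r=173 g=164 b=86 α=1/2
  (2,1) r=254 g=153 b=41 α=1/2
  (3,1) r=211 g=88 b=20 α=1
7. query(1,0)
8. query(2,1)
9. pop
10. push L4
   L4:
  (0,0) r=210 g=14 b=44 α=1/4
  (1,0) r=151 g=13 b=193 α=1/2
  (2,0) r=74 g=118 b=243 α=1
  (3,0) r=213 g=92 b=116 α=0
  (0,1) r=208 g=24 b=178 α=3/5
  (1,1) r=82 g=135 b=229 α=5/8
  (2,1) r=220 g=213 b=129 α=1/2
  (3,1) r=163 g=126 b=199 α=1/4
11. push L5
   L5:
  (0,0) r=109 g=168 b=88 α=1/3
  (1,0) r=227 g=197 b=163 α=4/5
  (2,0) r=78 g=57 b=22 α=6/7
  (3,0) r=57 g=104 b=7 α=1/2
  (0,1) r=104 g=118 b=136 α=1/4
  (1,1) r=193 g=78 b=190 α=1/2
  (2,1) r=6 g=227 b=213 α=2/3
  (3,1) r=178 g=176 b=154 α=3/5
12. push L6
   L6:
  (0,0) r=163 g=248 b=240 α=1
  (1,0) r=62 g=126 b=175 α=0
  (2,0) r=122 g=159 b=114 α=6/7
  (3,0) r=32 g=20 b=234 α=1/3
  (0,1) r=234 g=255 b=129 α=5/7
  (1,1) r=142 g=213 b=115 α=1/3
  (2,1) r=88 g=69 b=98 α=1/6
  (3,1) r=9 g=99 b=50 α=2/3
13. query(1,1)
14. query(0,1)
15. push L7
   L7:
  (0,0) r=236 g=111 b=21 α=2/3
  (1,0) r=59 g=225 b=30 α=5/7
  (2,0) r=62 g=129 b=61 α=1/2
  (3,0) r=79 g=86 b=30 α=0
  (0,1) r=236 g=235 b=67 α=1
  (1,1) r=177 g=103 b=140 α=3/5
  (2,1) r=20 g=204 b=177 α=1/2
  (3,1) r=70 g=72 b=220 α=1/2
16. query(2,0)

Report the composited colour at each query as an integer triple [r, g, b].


at x=2,y=1 over L1,L2:
+L1 (α=2/7) → [246/7, 136/7, 146/7]
+L2 (α=3/7) → [4134/49, 1699/49, 1991/49]
= [84, 35, 41]

query (1,0) [L1,L2] — begin 0,0,0
after L1 α=3/4: [339/2, 471/4, 135/2]
after L2 α=1/2: [563/4, 591/8, 585/4]
→ [141, 74, 146]

query (1,0) [L1,L3] — begin 0,0,0
L1 α=3/4: [339/2, 471/4, 135/2]
L3 α=1/2: [579/4, 519/8, 203/4]
→ [145, 65, 51]

query (2,1) [L1,L3] — begin 0,0,0
after L1 α=2/7: [246/7, 136/7, 146/7]
after L3 α=1/2: [1012/7, 1207/14, 433/14]
→ [145, 86, 31]

query (1,1) [L1,L4,L5,L6] — begin 0,0,0
+L1 (α=1/3) → [16/3, 20, 82/3]
+L4 (α=5/8) → [213/4, 735/8, 1227/8]
+L5 (α=1/2) → [985/8, 1359/16, 2747/16]
+L6 (α=1/3) → [1553/12, 1021/8, 3667/24]
= [129, 128, 153]

query (0,1) [L1,L4,L5,L6] — begin 0,0,0
+L1 (α=0) → [0, 0, 0]
+L4 (α=3/5) → [624/5, 72/5, 534/5]
+L5 (α=1/4) → [598/5, 403/10, 1141/10]
+L6 (α=5/7) → [7046/35, 6778/35, 4366/35]
→ [201, 194, 125]

query (2,0) [L1,L4,L5,L6,L7] — begin 0,0,0
L1 α=6/7: [24, 636/7, 180/7]
L4 α=1: [74, 118, 243]
L5 α=6/7: [542/7, 460/7, 375/7]
L6 α=6/7: [5666/49, 7138/49, 5163/49]
L7 α=1/2: [4352/49, 13459/98, 4076/49]
= [89, 137, 83]


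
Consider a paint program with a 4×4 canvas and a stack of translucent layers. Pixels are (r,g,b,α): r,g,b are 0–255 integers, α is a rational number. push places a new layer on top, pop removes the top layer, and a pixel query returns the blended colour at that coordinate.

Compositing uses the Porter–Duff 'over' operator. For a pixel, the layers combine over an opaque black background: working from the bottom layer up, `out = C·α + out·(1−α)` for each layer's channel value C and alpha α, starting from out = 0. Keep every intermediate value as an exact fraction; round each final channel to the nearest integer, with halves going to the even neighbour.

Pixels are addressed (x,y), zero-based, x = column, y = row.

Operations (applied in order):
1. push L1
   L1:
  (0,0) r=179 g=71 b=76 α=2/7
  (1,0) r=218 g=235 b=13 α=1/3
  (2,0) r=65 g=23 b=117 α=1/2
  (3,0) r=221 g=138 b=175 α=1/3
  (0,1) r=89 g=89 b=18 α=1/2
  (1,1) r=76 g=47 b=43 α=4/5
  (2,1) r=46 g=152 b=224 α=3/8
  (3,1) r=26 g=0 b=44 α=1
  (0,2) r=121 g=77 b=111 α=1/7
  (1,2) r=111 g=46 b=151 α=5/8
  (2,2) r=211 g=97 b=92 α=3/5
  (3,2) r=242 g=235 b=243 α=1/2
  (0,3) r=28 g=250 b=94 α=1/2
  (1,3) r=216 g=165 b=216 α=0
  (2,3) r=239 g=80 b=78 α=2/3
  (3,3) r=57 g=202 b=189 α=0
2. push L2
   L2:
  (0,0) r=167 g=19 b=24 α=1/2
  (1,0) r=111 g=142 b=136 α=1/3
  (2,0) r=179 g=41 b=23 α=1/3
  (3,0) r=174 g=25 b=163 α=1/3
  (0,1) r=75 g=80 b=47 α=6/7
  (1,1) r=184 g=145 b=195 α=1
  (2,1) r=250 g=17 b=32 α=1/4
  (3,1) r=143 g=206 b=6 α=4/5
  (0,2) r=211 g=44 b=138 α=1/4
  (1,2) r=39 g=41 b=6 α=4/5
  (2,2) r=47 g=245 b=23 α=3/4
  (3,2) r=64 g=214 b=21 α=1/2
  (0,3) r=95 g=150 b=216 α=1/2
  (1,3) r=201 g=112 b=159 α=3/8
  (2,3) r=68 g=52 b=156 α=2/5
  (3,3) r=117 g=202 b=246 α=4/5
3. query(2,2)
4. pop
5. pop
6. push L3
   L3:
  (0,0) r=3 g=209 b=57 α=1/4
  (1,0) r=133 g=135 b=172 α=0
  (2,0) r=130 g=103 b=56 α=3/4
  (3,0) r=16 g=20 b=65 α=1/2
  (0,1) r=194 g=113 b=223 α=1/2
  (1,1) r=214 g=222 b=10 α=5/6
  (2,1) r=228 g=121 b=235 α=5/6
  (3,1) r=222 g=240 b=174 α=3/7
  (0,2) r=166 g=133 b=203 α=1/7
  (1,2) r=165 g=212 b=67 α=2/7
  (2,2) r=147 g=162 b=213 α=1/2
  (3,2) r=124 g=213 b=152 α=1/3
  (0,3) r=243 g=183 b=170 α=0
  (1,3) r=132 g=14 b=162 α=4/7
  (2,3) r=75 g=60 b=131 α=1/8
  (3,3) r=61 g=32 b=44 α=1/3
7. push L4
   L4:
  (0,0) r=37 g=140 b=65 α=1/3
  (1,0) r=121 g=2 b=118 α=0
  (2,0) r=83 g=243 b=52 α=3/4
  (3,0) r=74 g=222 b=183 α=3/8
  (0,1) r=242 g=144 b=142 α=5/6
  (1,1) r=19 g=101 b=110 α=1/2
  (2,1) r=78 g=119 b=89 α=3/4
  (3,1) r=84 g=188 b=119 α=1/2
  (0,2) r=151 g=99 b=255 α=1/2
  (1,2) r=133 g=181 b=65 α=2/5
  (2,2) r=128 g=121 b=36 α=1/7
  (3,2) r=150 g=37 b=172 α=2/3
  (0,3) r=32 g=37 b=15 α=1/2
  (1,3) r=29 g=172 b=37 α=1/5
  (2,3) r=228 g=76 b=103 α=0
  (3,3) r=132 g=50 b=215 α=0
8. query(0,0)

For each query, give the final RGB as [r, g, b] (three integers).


query (2,2) [L1,L2] — begin 0,0,0
after L1 α=3/5: [633/5, 291/5, 276/5]
after L2 α=3/4: [669/10, 1983/10, 621/20]
rounded: [67, 198, 31]

query (0,0) [L3,L4] — begin 0,0,0
L3 α=1/4: [3/4, 209/4, 57/4]
L4 α=1/3: [77/6, 163/2, 187/6]
rounded: [13, 82, 31]


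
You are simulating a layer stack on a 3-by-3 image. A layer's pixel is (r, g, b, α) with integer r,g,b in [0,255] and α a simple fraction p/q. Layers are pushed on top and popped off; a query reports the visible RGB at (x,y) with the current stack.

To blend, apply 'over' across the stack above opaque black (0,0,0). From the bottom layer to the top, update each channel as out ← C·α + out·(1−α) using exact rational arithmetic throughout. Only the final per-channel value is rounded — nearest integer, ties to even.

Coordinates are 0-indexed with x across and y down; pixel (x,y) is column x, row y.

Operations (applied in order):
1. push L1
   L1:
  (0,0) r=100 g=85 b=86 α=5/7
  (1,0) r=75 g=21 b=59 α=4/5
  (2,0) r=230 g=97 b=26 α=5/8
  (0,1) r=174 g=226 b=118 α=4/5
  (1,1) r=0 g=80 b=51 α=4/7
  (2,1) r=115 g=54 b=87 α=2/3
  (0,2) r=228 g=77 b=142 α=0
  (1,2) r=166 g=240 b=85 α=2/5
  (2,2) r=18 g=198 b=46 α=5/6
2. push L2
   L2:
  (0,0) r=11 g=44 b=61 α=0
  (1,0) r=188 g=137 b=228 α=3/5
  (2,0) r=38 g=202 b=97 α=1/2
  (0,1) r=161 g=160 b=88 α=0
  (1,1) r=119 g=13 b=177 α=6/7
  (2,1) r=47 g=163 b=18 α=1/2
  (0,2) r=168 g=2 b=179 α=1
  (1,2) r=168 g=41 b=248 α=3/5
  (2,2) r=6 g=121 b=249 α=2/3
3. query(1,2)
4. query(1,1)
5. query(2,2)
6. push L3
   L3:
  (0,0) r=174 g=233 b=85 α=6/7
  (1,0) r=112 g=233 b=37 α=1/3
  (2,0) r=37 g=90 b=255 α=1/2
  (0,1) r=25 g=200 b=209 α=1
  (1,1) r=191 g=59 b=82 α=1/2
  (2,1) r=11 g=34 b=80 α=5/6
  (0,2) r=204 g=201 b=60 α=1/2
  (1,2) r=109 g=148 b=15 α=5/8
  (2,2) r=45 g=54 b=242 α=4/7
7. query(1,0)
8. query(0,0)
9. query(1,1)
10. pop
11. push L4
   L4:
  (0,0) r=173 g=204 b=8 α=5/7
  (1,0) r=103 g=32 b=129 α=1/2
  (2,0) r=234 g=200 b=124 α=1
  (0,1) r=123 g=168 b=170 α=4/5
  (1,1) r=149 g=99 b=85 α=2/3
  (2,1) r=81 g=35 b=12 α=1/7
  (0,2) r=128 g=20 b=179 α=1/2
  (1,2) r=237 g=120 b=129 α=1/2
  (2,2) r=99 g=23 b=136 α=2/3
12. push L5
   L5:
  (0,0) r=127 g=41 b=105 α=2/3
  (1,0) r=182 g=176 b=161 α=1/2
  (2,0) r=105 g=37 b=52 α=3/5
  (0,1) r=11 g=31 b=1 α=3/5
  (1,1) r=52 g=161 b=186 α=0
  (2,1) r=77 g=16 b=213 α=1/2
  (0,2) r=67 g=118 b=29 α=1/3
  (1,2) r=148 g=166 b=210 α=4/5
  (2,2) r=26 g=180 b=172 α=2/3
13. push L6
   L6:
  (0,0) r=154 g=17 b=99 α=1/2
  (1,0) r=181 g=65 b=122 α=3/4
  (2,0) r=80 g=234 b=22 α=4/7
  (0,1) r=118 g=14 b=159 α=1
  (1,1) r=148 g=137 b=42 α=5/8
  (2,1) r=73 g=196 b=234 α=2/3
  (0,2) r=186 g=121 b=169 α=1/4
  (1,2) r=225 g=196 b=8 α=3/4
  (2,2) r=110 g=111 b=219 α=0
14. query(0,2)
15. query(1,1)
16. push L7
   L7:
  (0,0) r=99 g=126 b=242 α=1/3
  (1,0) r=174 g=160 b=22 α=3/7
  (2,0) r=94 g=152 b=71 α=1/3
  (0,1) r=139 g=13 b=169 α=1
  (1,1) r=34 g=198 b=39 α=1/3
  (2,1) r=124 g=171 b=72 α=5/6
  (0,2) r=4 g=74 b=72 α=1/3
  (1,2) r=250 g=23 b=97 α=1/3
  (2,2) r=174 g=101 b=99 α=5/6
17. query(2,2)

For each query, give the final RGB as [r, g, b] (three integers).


at x=1,y=2 over L1,L2:
+L1 (α=2/5) → [332/5, 96, 34]
+L2 (α=3/5) → [3184/25, 63, 812/5]
→ [127, 63, 162]

query (1,1) [L1,L2] — begin 0,0,0
L1 α=4/7: [0, 320/7, 204/7]
L2 α=6/7: [102, 866/49, 7638/49]
= [102, 18, 156]

(2,2) stack=L1,L2; from [0,0,0]:
after L1 α=5/6: [15, 165, 115/3]
after L2 α=2/3: [9, 407/3, 1609/9]
rounded: [9, 136, 179]

query (1,0) [L1,L2,L3] — begin 0,0,0
L1 α=4/5: [60, 84/5, 236/5]
L2 α=3/5: [684/5, 2223/25, 3892/25]
L3 α=1/3: [1928/15, 10271/75, 2903/25]
= [129, 137, 116]

at x=0,y=0 over L1,L2,L3:
+L1 (α=5/7) → [500/7, 425/7, 430/7]
+L2 (α=0) → [500/7, 425/7, 430/7]
+L3 (α=6/7) → [7808/49, 10211/49, 4000/49]
→ [159, 208, 82]

query (1,1) [L1,L2,L3] — begin 0,0,0
after L1 α=4/7: [0, 320/7, 204/7]
after L2 α=6/7: [102, 866/49, 7638/49]
after L3 α=1/2: [293/2, 3757/98, 5828/49]
= [146, 38, 119]

at x=0,y=2 over L1,L2,L4,L5,L6:
L1 α=0: [0, 0, 0]
L2 α=1: [168, 2, 179]
L4 α=1/2: [148, 11, 179]
L5 α=1/3: [121, 140/3, 129]
L6 α=1/4: [549/4, 261/4, 139]
→ [137, 65, 139]

(1,1) stack=L1,L2,L4,L5,L6; from [0,0,0]:
after L1 α=4/7: [0, 320/7, 204/7]
after L2 α=6/7: [102, 866/49, 7638/49]
after L4 α=2/3: [400/3, 10568/147, 15968/147]
after L5 α=0: [400/3, 10568/147, 15968/147]
after L6 α=5/8: [285/2, 44133/392, 13129/196]
→ [142, 113, 67]

query (2,2) [L1,L2,L4,L5,L6,L7] — begin 0,0,0
L1 α=5/6: [15, 165, 115/3]
L2 α=2/3: [9, 407/3, 1609/9]
L4 α=2/3: [69, 545/9, 4057/27]
L5 α=2/3: [121/3, 3785/27, 13345/81]
L6 α=0: [121/3, 3785/27, 13345/81]
L7 α=5/6: [2731/18, 8710/81, 26720/243]
→ [152, 108, 110]


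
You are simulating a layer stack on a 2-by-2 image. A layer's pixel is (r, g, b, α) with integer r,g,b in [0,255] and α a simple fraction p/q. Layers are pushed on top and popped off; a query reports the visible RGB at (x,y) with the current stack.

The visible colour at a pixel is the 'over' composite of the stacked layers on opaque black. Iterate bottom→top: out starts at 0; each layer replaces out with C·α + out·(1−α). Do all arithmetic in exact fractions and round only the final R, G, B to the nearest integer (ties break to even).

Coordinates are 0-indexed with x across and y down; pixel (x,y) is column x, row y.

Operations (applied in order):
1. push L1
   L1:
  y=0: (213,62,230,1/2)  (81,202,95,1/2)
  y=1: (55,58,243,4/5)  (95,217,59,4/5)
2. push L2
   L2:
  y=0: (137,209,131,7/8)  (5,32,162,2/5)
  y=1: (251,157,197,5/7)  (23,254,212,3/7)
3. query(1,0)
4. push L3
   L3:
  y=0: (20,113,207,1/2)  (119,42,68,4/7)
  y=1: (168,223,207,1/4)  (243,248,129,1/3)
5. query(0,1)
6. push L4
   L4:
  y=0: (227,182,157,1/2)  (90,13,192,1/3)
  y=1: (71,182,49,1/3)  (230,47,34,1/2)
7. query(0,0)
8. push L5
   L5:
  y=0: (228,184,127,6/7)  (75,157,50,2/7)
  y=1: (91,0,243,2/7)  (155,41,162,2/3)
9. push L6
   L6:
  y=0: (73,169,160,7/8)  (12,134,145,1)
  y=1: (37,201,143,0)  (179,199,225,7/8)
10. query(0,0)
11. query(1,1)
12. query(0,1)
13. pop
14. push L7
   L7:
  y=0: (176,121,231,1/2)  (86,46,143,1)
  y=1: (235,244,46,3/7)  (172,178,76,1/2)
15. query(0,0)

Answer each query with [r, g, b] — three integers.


at x=1,y=0 over L1,L2:
L1 α=1/2: [81/2, 101, 95/2]
L2 α=2/5: [263/10, 367/5, 933/10]
rounded: [26, 73, 93]

at x=0,y=1 over L1,L2,L3:
+L1 (α=4/5) → [44, 232/5, 972/5]
+L2 (α=5/7) → [1343/7, 627/5, 6869/35]
+L3 (α=1/4) → [5205/28, 749/5, 6963/35]
→ [186, 150, 199]

query (0,0) [L1,L2,L3,L4] — begin 0,0,0
L1 α=1/2: [213/2, 31, 115]
L2 α=7/8: [2131/16, 747/4, 129]
L3 α=1/2: [2451/32, 1199/8, 168]
L4 α=1/2: [9715/64, 2655/16, 325/2]
= [152, 166, 162]

query (0,0) [L1,L2,L3,L4,L5,L6] — begin 0,0,0
L1 α=1/2: [213/2, 31, 115]
L2 α=7/8: [2131/16, 747/4, 129]
L3 α=1/2: [2451/32, 1199/8, 168]
L4 α=1/2: [9715/64, 2655/16, 325/2]
L5 α=6/7: [97267/448, 20319/112, 1849/14]
L6 α=7/8: [326195/3584, 152815/896, 17529/112]
→ [91, 171, 157]

at x=1,y=1 over L1,L2,L3,L4,L5,L6:
L1 α=4/5: [76, 868/5, 236/5]
L2 α=3/7: [373/7, 7282/35, 4124/35]
L3 α=1/3: [2447/21, 7748/35, 12763/105]
L4 α=1/2: [7277/42, 9393/70, 16333/210]
L5 α=2/3: [20297/126, 15133/210, 84373/630]
L6 α=7/8: [178175/1008, 307663/1680, 1076623/5040]
→ [177, 183, 214]

at x=0,y=1 over L1,L2,L3,L4,L5,L6:
+L1 (α=4/5) → [44, 232/5, 972/5]
+L2 (α=5/7) → [1343/7, 627/5, 6869/35]
+L3 (α=1/4) → [5205/28, 749/5, 6963/35]
+L4 (α=1/3) → [6199/42, 2408/15, 15641/105]
+L5 (α=2/7) → [38639/294, 344/3, 25847/147]
+L6 (α=0) → [38639/294, 344/3, 25847/147]
→ [131, 115, 176]

at x=0,y=0 over L1,L2,L3,L4,L5,L7:
L1 α=1/2: [213/2, 31, 115]
L2 α=7/8: [2131/16, 747/4, 129]
L3 α=1/2: [2451/32, 1199/8, 168]
L4 α=1/2: [9715/64, 2655/16, 325/2]
L5 α=6/7: [97267/448, 20319/112, 1849/14]
L7 α=1/2: [176115/896, 33871/224, 5083/28]
→ [197, 151, 182]


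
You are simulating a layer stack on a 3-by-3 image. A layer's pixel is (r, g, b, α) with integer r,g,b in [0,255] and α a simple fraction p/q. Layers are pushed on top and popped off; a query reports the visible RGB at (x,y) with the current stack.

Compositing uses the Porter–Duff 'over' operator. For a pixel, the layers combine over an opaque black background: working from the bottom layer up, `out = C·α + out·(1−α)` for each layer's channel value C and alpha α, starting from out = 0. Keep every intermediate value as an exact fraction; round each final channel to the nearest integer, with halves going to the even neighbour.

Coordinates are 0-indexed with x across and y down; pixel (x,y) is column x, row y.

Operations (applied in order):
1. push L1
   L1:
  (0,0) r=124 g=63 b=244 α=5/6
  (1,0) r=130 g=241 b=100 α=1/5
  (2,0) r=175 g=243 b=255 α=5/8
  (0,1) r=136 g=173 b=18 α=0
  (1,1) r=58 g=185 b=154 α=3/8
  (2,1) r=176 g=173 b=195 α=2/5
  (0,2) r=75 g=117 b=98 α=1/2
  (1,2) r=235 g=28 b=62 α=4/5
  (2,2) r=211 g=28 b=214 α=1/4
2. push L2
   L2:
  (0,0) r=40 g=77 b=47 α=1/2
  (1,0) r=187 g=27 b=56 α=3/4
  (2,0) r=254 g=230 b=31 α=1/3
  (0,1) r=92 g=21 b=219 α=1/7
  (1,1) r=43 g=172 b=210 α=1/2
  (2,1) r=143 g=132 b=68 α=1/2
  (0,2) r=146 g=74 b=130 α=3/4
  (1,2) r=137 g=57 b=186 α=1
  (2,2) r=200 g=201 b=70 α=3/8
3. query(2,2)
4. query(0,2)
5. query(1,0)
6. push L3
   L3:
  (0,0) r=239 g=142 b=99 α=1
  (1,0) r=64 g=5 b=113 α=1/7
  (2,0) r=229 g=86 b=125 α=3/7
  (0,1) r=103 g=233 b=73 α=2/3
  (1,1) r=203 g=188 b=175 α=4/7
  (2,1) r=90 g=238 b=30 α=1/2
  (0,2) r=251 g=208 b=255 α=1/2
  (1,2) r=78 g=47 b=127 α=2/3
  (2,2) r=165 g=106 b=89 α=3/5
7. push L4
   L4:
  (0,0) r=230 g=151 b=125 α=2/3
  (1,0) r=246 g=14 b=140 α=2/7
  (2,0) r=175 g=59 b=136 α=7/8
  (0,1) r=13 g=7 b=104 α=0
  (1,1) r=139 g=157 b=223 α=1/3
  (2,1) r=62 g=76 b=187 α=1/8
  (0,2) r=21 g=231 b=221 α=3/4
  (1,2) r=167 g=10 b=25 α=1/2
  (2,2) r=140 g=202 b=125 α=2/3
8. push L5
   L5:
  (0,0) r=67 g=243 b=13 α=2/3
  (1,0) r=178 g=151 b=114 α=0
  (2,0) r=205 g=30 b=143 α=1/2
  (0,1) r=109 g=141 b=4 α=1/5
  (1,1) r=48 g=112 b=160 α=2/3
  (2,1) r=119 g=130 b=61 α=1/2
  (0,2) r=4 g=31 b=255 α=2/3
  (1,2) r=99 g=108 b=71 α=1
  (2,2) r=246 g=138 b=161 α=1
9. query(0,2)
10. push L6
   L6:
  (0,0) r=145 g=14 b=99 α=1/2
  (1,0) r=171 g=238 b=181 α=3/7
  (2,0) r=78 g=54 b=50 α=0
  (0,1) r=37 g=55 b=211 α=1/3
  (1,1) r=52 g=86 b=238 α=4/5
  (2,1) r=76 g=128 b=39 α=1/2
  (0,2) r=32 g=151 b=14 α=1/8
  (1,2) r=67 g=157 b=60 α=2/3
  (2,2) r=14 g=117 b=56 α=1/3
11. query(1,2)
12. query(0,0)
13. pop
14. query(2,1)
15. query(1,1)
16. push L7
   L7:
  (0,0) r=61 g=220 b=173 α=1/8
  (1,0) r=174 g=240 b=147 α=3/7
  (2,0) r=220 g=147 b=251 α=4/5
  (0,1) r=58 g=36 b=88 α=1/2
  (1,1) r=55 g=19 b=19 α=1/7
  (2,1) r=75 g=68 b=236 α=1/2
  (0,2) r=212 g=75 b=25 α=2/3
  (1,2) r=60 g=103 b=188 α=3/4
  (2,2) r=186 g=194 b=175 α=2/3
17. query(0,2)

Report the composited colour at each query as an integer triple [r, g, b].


(2,2) stack=L1,L2; from [0,0,0]:
L1 α=1/4: [211/4, 7, 107/2]
L2 α=3/8: [3455/32, 319/4, 955/16]
rounded: [108, 80, 60]

(0,2) stack=L1,L2; from [0,0,0]:
L1 α=1/2: [75/2, 117/2, 49]
L2 α=3/4: [951/8, 561/8, 439/4]
→ [119, 70, 110]

at x=1,y=0 over L1,L2:
+L1 (α=1/5) → [26, 241/5, 20]
+L2 (α=3/4) → [587/4, 323/10, 47]
rounded: [147, 32, 47]

at x=0,y=2 over L1,L2,L3,L4,L5:
L1 α=1/2: [75/2, 117/2, 49]
L2 α=3/4: [951/8, 561/8, 439/4]
L3 α=1/2: [2959/16, 2225/16, 1459/8]
L4 α=3/4: [3967/64, 13313/64, 6763/32]
L5 α=2/3: [1493/64, 17281/192, 23083/96]
→ [23, 90, 240]

query (1,2) [L1,L2,L3,L4,L5,L6] — begin 0,0,0
L1 α=4/5: [188, 112/5, 248/5]
L2 α=1: [137, 57, 186]
L3 α=2/3: [293/3, 151/3, 440/3]
L4 α=1/2: [397/3, 181/6, 515/6]
L5 α=1: [99, 108, 71]
L6 α=2/3: [233/3, 422/3, 191/3]
→ [78, 141, 64]

at x=0,y=0 over L1,L2,L3,L4,L5,L6:
L1 α=5/6: [310/3, 105/2, 610/3]
L2 α=1/2: [215/3, 259/4, 751/6]
L3 α=1: [239, 142, 99]
L4 α=2/3: [233, 148, 349/3]
L5 α=2/3: [367/3, 634/3, 427/9]
L6 α=1/2: [401/3, 338/3, 659/9]
rounded: [134, 113, 73]

(2,1) stack=L1,L2,L3,L4,L5; from [0,0,0]:
+L1 (α=2/5) → [352/5, 346/5, 78]
+L2 (α=1/2) → [1067/10, 503/5, 73]
+L3 (α=1/2) → [1967/20, 1693/10, 103/2]
+L4 (α=1/8) → [15009/160, 12611/80, 1095/16]
+L5 (α=1/2) → [34049/320, 23011/160, 2071/32]
= [106, 144, 65]

query (1,1) [L1,L2,L3,L4,L5] — begin 0,0,0
after L1 α=3/8: [87/4, 555/8, 231/4]
after L2 α=1/2: [259/8, 1931/16, 1071/8]
after L3 α=4/7: [1039/8, 17825/112, 1259/8]
after L4 α=1/3: [1595/12, 26617/168, 717/4]
after L5 α=2/3: [2747/36, 64249/504, 1997/12]
= [76, 127, 166]

query (0,2) [L1,L2,L3,L4,L5,L7] — begin 0,0,0
L1 α=1/2: [75/2, 117/2, 49]
L2 α=3/4: [951/8, 561/8, 439/4]
L3 α=1/2: [2959/16, 2225/16, 1459/8]
L4 α=3/4: [3967/64, 13313/64, 6763/32]
L5 α=2/3: [1493/64, 17281/192, 23083/96]
L7 α=2/3: [9543/64, 46081/576, 27883/288]
→ [149, 80, 97]
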